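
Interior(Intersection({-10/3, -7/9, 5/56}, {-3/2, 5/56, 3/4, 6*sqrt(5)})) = EmptySet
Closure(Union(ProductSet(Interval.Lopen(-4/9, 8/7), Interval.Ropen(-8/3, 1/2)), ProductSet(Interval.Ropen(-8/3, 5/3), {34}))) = Union(ProductSet({-4/9, 8/7}, Interval(-8/3, 1/2)), ProductSet(Interval(-8/3, 5/3), {34}), ProductSet(Interval(-4/9, 8/7), {-8/3, 1/2}), ProductSet(Interval.Lopen(-4/9, 8/7), Interval.Ropen(-8/3, 1/2)))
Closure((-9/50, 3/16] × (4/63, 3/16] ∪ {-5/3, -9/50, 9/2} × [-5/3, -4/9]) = ({-9/50, 3/16} × [4/63, 3/16]) ∪ ([-9/50, 3/16] × {4/63, 3/16}) ∪ ({-5/3, -9/50, 9/2} × [-5/3, -4/9]) ∪ ((-9/50, 3/16] × (4/63, 3/16])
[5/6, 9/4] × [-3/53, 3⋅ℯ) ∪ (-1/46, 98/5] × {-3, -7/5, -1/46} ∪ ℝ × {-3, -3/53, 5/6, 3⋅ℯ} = (ℝ × {-3, -3/53, 5/6, 3⋅ℯ}) ∪ ((-1/46, 98/5] × {-3, -7/5, -1/46}) ∪ ([5/6, 9/4] × [-3/53, 3⋅ℯ))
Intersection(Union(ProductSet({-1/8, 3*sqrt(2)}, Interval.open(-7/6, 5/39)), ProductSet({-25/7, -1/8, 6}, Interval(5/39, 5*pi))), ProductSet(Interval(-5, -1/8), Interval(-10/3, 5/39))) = Union(ProductSet({-1/8}, Interval.open(-7/6, 5/39)), ProductSet({-25/7, -1/8}, {5/39}))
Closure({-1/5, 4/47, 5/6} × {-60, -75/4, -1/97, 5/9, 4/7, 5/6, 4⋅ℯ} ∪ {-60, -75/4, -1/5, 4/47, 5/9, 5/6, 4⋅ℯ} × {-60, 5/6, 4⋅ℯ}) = ({-1/5, 4/47, 5/6} × {-60, -75/4, -1/97, 5/9, 4/7, 5/6, 4⋅ℯ}) ∪ ({-60, -75/4, -1/5, 4/47, 5/9, 5/6, 4⋅ℯ} × {-60, 5/6, 4⋅ℯ})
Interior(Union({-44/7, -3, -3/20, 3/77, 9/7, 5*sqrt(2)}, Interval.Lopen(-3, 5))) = Interval.open(-3, 5)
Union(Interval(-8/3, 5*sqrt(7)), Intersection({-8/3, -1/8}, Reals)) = Interval(-8/3, 5*sqrt(7))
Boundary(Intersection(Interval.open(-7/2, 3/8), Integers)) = Range(-3, 1, 1)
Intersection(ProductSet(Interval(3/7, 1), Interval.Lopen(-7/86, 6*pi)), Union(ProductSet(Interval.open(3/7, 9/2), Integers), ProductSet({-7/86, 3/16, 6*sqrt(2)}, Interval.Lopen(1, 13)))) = ProductSet(Interval.Lopen(3/7, 1), Range(0, 19, 1))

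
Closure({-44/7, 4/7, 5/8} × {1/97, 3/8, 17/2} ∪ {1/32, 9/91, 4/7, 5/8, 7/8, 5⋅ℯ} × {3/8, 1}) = ({-44/7, 4/7, 5/8} × {1/97, 3/8, 17/2}) ∪ ({1/32, 9/91, 4/7, 5/8, 7/8, 5⋅ℯ} × {3/8, 1})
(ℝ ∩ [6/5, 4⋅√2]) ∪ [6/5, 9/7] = [6/5, 4⋅√2]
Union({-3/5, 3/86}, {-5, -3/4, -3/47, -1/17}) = {-5, -3/4, -3/5, -3/47, -1/17, 3/86}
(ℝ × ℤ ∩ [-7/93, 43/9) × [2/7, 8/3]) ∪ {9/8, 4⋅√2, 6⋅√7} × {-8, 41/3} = ([-7/93, 43/9) × {1, 2}) ∪ ({9/8, 4⋅√2, 6⋅√7} × {-8, 41/3})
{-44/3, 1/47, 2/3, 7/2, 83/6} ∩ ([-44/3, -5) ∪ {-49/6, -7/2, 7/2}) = {-44/3, 7/2}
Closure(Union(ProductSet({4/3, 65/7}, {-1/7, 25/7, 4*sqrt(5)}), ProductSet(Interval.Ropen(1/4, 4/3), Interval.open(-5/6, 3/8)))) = Union(ProductSet({1/4, 4/3}, Interval(-5/6, 3/8)), ProductSet({4/3, 65/7}, {-1/7, 25/7, 4*sqrt(5)}), ProductSet(Interval(1/4, 4/3), {-5/6, 3/8}), ProductSet(Interval.Ropen(1/4, 4/3), Interval.open(-5/6, 3/8)))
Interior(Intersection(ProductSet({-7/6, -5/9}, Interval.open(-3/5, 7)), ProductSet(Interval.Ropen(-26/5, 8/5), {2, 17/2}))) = EmptySet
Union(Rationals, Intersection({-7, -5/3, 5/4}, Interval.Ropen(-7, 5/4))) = Rationals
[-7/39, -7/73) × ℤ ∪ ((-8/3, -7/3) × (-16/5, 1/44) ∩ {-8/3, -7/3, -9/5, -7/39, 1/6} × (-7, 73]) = [-7/39, -7/73) × ℤ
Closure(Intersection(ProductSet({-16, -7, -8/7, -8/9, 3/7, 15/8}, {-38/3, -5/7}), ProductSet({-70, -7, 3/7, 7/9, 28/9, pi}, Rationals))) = ProductSet({-7, 3/7}, {-38/3, -5/7})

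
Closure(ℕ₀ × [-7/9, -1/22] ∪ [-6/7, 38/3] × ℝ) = ([-6/7, 38/3] × ℝ) ∪ (ℕ₀ × [-7/9, -1/22])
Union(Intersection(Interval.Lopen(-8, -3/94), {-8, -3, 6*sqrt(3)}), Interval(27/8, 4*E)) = Union({-3}, Interval(27/8, 4*E))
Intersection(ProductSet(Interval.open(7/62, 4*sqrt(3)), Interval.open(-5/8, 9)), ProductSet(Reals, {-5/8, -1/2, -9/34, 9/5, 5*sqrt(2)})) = ProductSet(Interval.open(7/62, 4*sqrt(3)), {-1/2, -9/34, 9/5, 5*sqrt(2)})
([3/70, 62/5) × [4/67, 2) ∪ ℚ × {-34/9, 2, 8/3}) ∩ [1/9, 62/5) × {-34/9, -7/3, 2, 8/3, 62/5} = (ℚ ∩ [1/9, 62/5)) × {-34/9, 2, 8/3}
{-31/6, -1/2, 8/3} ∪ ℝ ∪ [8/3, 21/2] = (-∞, ∞)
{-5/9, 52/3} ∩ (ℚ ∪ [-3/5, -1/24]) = {-5/9, 52/3}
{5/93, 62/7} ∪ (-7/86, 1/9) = (-7/86, 1/9) ∪ {62/7}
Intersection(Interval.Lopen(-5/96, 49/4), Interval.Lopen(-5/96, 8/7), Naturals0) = Range(0, 2, 1)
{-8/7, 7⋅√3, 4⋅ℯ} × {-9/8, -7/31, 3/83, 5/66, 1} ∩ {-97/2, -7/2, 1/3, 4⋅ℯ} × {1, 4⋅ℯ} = {4⋅ℯ} × {1}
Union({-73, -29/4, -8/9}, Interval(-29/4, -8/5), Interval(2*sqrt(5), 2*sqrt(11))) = Union({-73, -8/9}, Interval(-29/4, -8/5), Interval(2*sqrt(5), 2*sqrt(11)))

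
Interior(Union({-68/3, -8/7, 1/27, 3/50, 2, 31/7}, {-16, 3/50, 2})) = EmptySet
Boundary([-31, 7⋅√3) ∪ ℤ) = {7⋅√3} ∪ (ℤ \ (-31, 7⋅√3))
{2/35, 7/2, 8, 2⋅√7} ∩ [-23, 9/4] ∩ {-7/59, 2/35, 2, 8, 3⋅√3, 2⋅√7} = {2/35}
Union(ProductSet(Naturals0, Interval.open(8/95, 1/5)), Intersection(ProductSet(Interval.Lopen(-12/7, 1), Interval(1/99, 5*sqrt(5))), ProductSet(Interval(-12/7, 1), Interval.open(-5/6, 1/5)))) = Union(ProductSet(Interval.Lopen(-12/7, 1), Interval.Ropen(1/99, 1/5)), ProductSet(Naturals0, Interval.open(8/95, 1/5)))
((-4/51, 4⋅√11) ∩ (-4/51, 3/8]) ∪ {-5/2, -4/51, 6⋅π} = {-5/2, 6⋅π} ∪ [-4/51, 3/8]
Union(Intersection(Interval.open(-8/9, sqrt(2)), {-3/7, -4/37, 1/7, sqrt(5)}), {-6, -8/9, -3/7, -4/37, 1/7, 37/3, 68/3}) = {-6, -8/9, -3/7, -4/37, 1/7, 37/3, 68/3}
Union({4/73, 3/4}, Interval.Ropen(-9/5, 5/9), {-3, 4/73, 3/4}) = Union({-3, 3/4}, Interval.Ropen(-9/5, 5/9))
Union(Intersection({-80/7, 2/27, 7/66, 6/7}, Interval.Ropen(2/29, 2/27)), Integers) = Integers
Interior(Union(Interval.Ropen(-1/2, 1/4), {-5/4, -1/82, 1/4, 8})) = Interval.open(-1/2, 1/4)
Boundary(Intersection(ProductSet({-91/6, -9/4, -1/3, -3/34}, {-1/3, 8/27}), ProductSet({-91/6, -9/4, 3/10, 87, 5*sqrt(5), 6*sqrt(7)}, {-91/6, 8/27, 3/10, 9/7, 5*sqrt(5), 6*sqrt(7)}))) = ProductSet({-91/6, -9/4}, {8/27})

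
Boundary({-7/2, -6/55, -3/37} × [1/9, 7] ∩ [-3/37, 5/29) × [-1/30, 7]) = {-3/37} × [1/9, 7]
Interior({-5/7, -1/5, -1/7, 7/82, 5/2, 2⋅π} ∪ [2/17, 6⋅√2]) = (2/17, 6⋅√2)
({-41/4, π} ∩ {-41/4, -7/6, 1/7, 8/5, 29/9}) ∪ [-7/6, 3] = {-41/4} ∪ [-7/6, 3]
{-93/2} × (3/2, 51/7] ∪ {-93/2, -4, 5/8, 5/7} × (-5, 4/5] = ({-93/2} × (3/2, 51/7]) ∪ ({-93/2, -4, 5/8, 5/7} × (-5, 4/5])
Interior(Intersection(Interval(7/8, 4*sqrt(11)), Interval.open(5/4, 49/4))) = Interval.open(5/4, 49/4)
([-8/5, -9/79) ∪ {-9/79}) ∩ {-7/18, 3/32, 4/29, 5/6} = {-7/18}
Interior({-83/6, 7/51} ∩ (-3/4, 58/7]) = ∅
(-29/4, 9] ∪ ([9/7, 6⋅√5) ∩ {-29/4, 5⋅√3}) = (-29/4, 9]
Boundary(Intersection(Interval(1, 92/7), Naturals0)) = Range(1, 14, 1)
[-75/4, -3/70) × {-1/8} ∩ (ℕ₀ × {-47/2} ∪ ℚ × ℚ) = (ℚ ∩ [-75/4, -3/70)) × {-1/8}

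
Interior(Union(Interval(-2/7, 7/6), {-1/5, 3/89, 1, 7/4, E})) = Interval.open(-2/7, 7/6)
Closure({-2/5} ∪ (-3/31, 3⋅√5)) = {-2/5} ∪ [-3/31, 3⋅√5]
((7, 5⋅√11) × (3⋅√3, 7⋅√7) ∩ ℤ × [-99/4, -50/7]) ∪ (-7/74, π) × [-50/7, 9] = (-7/74, π) × [-50/7, 9]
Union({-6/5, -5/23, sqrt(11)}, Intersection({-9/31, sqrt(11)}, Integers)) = {-6/5, -5/23, sqrt(11)}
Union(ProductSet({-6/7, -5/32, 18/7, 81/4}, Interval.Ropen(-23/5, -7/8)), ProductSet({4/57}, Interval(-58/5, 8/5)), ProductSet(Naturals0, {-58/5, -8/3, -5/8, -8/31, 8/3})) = Union(ProductSet({4/57}, Interval(-58/5, 8/5)), ProductSet({-6/7, -5/32, 18/7, 81/4}, Interval.Ropen(-23/5, -7/8)), ProductSet(Naturals0, {-58/5, -8/3, -5/8, -8/31, 8/3}))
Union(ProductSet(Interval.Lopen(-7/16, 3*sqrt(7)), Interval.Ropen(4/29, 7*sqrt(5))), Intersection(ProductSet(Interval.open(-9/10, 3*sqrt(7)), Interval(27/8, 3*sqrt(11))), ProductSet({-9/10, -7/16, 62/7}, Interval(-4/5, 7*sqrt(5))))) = Union(ProductSet({-7/16}, Interval(27/8, 3*sqrt(11))), ProductSet(Interval.Lopen(-7/16, 3*sqrt(7)), Interval.Ropen(4/29, 7*sqrt(5))))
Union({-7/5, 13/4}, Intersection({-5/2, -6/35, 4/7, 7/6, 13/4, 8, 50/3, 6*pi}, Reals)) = {-5/2, -7/5, -6/35, 4/7, 7/6, 13/4, 8, 50/3, 6*pi}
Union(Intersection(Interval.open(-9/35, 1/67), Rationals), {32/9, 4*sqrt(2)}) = Union({32/9, 4*sqrt(2)}, Intersection(Interval.open(-9/35, 1/67), Rationals))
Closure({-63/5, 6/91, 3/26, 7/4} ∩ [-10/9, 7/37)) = {6/91, 3/26}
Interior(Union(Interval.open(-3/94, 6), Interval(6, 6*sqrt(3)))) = Interval.open(-3/94, 6*sqrt(3))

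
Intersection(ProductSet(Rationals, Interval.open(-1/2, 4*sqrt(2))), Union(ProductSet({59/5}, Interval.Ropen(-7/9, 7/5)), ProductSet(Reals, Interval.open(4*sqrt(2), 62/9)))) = ProductSet({59/5}, Interval.open(-1/2, 7/5))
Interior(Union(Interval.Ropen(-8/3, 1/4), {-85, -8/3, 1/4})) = Interval.open(-8/3, 1/4)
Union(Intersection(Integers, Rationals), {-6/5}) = Union({-6/5}, Integers)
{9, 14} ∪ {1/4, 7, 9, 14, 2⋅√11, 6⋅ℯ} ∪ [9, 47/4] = {1/4, 7, 14, 2⋅√11, 6⋅ℯ} ∪ [9, 47/4]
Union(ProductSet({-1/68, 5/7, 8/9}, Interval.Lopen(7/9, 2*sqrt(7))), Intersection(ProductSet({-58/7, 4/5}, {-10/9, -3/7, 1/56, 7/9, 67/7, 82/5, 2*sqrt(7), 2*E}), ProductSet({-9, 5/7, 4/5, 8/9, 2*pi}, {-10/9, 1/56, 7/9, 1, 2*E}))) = Union(ProductSet({4/5}, {-10/9, 1/56, 7/9, 2*E}), ProductSet({-1/68, 5/7, 8/9}, Interval.Lopen(7/9, 2*sqrt(7))))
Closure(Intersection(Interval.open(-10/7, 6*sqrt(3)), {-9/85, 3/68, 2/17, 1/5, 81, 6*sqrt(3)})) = {-9/85, 3/68, 2/17, 1/5}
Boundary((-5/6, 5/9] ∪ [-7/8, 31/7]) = {-7/8, 31/7}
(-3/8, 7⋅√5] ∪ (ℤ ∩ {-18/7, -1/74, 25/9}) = (-3/8, 7⋅√5]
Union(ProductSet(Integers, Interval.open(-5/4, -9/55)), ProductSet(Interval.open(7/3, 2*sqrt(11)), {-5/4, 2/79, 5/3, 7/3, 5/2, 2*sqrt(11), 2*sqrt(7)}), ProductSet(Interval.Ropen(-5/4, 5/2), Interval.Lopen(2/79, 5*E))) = Union(ProductSet(Integers, Interval.open(-5/4, -9/55)), ProductSet(Interval.Ropen(-5/4, 5/2), Interval.Lopen(2/79, 5*E)), ProductSet(Interval.open(7/3, 2*sqrt(11)), {-5/4, 2/79, 5/3, 7/3, 5/2, 2*sqrt(11), 2*sqrt(7)}))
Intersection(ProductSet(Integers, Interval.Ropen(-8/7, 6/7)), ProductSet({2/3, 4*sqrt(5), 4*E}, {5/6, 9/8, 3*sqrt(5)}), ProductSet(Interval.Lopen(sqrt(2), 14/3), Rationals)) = EmptySet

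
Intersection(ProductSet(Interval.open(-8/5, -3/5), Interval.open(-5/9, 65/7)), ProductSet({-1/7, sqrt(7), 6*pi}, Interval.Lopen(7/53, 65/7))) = EmptySet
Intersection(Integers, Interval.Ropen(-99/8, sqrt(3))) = Range(-12, 2, 1)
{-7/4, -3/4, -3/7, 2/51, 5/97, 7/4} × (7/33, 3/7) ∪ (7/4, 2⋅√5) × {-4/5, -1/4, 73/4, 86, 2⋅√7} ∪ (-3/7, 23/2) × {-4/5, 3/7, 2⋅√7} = ({-7/4, -3/4, -3/7, 2/51, 5/97, 7/4} × (7/33, 3/7)) ∪ ((-3/7, 23/2) × {-4/5, 3/7, 2⋅√7}) ∪ ((7/4, 2⋅√5) × {-4/5, -1/4, 73/4, 86, 2⋅√7})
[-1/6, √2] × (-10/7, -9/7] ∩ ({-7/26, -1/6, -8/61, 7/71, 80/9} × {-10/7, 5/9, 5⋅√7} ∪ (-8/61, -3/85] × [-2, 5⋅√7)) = (-8/61, -3/85] × (-10/7, -9/7]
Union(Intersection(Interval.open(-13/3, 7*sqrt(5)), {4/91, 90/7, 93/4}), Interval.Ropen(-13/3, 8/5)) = Union({90/7}, Interval.Ropen(-13/3, 8/5))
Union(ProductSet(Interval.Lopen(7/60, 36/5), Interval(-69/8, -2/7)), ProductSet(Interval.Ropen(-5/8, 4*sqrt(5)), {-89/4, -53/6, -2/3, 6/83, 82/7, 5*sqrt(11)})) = Union(ProductSet(Interval.Ropen(-5/8, 4*sqrt(5)), {-89/4, -53/6, -2/3, 6/83, 82/7, 5*sqrt(11)}), ProductSet(Interval.Lopen(7/60, 36/5), Interval(-69/8, -2/7)))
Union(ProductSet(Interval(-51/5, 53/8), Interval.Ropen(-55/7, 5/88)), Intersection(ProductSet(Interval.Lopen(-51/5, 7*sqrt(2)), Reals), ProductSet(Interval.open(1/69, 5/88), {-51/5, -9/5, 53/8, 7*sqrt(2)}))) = Union(ProductSet(Interval(-51/5, 53/8), Interval.Ropen(-55/7, 5/88)), ProductSet(Interval.open(1/69, 5/88), {-51/5, -9/5, 53/8, 7*sqrt(2)}))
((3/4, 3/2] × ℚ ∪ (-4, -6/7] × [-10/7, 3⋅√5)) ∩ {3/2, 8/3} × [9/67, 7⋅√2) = {3/2} × (ℚ ∩ [9/67, 7⋅√2))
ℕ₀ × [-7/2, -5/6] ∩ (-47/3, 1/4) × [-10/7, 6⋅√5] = {0} × [-10/7, -5/6]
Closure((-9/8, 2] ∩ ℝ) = [-9/8, 2]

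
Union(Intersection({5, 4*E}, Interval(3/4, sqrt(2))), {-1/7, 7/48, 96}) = {-1/7, 7/48, 96}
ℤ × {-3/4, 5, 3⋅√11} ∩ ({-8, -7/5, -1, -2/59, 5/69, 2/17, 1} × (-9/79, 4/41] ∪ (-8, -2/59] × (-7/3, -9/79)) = {-7, -6, …, -1} × {-3/4}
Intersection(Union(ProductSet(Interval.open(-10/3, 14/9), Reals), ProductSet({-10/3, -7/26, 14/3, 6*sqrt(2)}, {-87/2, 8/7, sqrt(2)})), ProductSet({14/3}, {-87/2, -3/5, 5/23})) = ProductSet({14/3}, {-87/2})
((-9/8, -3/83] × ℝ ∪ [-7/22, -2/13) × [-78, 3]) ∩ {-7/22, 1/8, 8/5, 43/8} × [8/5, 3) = {-7/22} × [8/5, 3)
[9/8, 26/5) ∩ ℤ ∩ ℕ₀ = {2, 3, 4, 5}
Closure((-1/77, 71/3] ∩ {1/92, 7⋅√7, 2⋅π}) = {1/92, 7⋅√7, 2⋅π}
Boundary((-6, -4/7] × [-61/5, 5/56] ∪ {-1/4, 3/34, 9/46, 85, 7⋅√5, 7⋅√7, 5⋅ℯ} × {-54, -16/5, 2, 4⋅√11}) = ({-6, -4/7} × [-61/5, 5/56]) ∪ ([-6, -4/7] × {-61/5, 5/56}) ∪ ({-1/4, 3/34, 9/46, 85, 7⋅√5, 7⋅√7, 5⋅ℯ} × {-54, -16/5, 2, 4⋅√11})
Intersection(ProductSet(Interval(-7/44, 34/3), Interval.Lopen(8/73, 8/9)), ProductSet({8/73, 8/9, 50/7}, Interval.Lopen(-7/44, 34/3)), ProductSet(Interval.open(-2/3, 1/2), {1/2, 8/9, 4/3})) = ProductSet({8/73}, {1/2, 8/9})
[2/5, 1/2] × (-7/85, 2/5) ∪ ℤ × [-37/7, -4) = (ℤ × [-37/7, -4)) ∪ ([2/5, 1/2] × (-7/85, 2/5))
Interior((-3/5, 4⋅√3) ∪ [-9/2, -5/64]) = (-9/2, 4⋅√3)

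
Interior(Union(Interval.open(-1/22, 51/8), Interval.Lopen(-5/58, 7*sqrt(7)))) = Interval.open(-5/58, 7*sqrt(7))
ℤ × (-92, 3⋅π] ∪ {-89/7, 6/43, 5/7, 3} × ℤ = ({-89/7, 6/43, 5/7, 3} × ℤ) ∪ (ℤ × (-92, 3⋅π])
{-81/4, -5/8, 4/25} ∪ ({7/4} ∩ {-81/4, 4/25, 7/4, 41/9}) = {-81/4, -5/8, 4/25, 7/4}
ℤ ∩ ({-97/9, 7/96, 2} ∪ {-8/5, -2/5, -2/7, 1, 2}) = {1, 2}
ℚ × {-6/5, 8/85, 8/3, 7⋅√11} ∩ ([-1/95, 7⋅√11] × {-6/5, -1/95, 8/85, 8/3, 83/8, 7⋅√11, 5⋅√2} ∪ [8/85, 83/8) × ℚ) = (ℚ ∩ [-1/95, 7⋅√11]) × {-6/5, 8/85, 8/3, 7⋅√11}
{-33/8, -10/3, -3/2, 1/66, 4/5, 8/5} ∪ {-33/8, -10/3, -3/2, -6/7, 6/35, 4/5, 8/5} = {-33/8, -10/3, -3/2, -6/7, 1/66, 6/35, 4/5, 8/5}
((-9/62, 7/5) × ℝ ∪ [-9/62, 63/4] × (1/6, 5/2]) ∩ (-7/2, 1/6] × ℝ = ((-9/62, 1/6] × ℝ) ∪ ([-9/62, 1/6] × (1/6, 5/2])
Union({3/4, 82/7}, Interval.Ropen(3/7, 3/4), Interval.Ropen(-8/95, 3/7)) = Union({82/7}, Interval(-8/95, 3/4))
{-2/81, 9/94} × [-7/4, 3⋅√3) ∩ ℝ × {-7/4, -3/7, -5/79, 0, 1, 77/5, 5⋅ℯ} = {-2/81, 9/94} × {-7/4, -3/7, -5/79, 0, 1}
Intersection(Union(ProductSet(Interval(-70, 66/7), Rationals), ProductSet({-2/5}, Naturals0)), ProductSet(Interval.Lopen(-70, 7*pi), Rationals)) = ProductSet(Interval.Lopen(-70, 66/7), Rationals)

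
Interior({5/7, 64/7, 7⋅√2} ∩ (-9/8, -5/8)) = ∅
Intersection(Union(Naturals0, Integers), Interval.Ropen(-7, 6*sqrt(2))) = Range(-7, 9, 1)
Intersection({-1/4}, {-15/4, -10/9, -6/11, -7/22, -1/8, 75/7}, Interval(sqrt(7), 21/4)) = EmptySet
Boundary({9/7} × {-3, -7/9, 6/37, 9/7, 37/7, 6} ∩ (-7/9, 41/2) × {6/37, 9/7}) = {9/7} × {6/37, 9/7}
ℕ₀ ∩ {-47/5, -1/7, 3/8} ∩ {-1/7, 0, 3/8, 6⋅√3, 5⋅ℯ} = ∅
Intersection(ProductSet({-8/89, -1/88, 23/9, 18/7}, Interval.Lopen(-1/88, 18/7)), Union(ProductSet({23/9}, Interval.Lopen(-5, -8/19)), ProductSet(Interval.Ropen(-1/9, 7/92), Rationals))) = ProductSet({-8/89, -1/88}, Intersection(Interval.Lopen(-1/88, 18/7), Rationals))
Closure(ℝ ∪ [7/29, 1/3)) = (-∞, ∞)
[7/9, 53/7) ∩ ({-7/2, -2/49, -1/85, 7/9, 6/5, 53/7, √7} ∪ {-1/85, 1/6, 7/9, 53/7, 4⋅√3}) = {7/9, 6/5, 4⋅√3, √7}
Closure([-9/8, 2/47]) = [-9/8, 2/47]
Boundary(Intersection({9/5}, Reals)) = {9/5}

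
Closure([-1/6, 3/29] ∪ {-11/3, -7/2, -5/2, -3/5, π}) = {-11/3, -7/2, -5/2, -3/5, π} ∪ [-1/6, 3/29]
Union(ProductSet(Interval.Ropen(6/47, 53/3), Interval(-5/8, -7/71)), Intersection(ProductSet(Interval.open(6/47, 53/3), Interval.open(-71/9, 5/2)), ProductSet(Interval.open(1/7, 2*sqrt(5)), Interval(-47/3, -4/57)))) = Union(ProductSet(Interval.Ropen(6/47, 53/3), Interval(-5/8, -7/71)), ProductSet(Interval.open(1/7, 2*sqrt(5)), Interval.Lopen(-71/9, -4/57)))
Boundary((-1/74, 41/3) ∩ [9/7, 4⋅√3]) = {9/7, 4⋅√3}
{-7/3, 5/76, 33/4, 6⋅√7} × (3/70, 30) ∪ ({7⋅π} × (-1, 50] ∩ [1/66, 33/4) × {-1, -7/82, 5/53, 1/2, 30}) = {-7/3, 5/76, 33/4, 6⋅√7} × (3/70, 30)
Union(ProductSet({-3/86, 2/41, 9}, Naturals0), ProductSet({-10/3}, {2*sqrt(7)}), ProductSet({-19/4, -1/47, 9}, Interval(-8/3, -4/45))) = Union(ProductSet({-10/3}, {2*sqrt(7)}), ProductSet({-19/4, -1/47, 9}, Interval(-8/3, -4/45)), ProductSet({-3/86, 2/41, 9}, Naturals0))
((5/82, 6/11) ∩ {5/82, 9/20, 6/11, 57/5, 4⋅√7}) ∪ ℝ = ℝ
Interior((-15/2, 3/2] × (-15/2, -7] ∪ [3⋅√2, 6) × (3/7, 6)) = ((-15/2, 3/2) × (-15/2, -7)) ∪ ((3⋅√2, 6) × (3/7, 6))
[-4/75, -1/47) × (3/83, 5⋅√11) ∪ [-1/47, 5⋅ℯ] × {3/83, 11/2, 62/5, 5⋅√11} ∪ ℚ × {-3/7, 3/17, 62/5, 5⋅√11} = (ℚ × {-3/7, 3/17, 62/5, 5⋅√11}) ∪ ([-4/75, -1/47) × (3/83, 5⋅√11)) ∪ ([-1/47, 5⋅ℯ] × {3/83, 11/2, 62/5, 5⋅√11})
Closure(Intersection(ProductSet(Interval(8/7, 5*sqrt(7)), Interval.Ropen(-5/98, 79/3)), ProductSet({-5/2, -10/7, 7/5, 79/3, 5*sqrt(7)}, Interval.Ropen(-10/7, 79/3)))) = ProductSet({7/5, 5*sqrt(7)}, Interval(-5/98, 79/3))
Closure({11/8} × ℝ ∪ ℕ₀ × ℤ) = (ℕ₀ × ℤ) ∪ ({11/8} × ℝ)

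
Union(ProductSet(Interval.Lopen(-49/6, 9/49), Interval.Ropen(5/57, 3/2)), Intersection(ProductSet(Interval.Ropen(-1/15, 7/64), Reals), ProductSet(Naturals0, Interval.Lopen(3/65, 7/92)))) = Union(ProductSet(Interval.Lopen(-49/6, 9/49), Interval.Ropen(5/57, 3/2)), ProductSet(Range(0, 1, 1), Interval.Lopen(3/65, 7/92)))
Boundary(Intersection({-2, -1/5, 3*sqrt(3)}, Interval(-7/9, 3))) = {-1/5}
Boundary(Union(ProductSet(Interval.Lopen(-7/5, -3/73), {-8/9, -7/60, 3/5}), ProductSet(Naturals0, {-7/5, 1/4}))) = Union(ProductSet(Interval(-7/5, -3/73), {-8/9, -7/60, 3/5}), ProductSet(Naturals0, {-7/5, 1/4}))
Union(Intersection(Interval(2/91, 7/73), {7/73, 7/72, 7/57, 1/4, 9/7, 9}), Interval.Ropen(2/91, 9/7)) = Interval.Ropen(2/91, 9/7)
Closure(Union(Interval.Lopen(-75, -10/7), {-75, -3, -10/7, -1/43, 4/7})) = Union({-1/43, 4/7}, Interval(-75, -10/7))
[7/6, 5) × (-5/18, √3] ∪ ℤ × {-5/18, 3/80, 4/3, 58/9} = (ℤ × {-5/18, 3/80, 4/3, 58/9}) ∪ ([7/6, 5) × (-5/18, √3])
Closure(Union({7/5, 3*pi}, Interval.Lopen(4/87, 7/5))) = Union({3*pi}, Interval(4/87, 7/5))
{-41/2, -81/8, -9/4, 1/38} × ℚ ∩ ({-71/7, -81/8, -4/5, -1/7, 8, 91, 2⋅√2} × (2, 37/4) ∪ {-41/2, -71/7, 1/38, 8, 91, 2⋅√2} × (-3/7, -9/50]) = ({-81/8} × (ℚ ∩ (2, 37/4))) ∪ ({-41/2, 1/38} × (ℚ ∩ (-3/7, -9/50]))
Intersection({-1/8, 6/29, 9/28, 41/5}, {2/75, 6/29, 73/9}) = {6/29}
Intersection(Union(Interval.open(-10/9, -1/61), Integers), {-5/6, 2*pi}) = {-5/6}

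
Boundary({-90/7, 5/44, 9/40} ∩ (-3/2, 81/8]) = {5/44, 9/40}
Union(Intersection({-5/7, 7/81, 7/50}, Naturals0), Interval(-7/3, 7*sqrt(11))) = Interval(-7/3, 7*sqrt(11))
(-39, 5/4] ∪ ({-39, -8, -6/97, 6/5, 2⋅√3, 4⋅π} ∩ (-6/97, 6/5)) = (-39, 5/4]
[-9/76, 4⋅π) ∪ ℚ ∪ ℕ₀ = ℚ ∪ [-9/76, 4⋅π)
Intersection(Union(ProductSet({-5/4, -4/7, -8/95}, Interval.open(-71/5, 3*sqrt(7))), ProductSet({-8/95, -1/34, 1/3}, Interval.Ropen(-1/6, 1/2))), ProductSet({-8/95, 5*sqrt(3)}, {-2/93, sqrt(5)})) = ProductSet({-8/95}, {-2/93, sqrt(5)})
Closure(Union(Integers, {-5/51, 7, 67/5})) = Union({-5/51, 67/5}, Integers)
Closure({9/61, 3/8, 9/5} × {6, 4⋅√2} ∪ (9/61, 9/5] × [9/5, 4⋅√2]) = ({9/61, 3/8, 9/5} × {6, 4⋅√2}) ∪ ([9/61, 9/5] × [9/5, 4⋅√2])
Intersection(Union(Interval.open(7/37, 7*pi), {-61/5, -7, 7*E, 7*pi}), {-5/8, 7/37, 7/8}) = {7/8}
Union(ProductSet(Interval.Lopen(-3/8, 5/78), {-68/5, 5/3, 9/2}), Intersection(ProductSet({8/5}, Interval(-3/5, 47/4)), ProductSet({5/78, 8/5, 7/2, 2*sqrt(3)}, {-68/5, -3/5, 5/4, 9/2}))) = Union(ProductSet({8/5}, {-3/5, 5/4, 9/2}), ProductSet(Interval.Lopen(-3/8, 5/78), {-68/5, 5/3, 9/2}))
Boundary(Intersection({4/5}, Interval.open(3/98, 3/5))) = EmptySet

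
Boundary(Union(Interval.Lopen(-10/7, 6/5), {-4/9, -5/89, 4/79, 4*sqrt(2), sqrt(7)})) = {-10/7, 6/5, 4*sqrt(2), sqrt(7)}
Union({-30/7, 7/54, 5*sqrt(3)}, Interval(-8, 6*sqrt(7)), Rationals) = Union(Interval(-8, 6*sqrt(7)), Rationals)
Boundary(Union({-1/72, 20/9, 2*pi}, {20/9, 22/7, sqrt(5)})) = {-1/72, 20/9, 22/7, sqrt(5), 2*pi}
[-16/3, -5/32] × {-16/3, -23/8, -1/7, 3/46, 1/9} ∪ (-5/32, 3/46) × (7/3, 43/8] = ((-5/32, 3/46) × (7/3, 43/8]) ∪ ([-16/3, -5/32] × {-16/3, -23/8, -1/7, 3/46, 1/9})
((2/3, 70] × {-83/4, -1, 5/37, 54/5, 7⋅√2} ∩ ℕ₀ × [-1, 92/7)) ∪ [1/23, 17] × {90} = ([1/23, 17] × {90}) ∪ ({1, 2, …, 70} × {-1, 5/37, 54/5, 7⋅√2})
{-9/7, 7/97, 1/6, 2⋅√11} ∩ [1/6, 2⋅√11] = {1/6, 2⋅√11}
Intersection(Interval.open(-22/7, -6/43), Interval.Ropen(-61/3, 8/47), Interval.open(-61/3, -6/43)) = Interval.open(-22/7, -6/43)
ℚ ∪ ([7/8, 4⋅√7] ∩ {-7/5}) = ℚ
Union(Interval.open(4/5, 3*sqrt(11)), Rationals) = Union(Interval.Ropen(4/5, 3*sqrt(11)), Rationals)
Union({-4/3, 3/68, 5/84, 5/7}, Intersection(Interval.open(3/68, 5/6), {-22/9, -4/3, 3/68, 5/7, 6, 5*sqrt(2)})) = {-4/3, 3/68, 5/84, 5/7}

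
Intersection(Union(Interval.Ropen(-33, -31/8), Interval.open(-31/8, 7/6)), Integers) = Union(Range(-33, -3, 1), Range(-3, 2, 1))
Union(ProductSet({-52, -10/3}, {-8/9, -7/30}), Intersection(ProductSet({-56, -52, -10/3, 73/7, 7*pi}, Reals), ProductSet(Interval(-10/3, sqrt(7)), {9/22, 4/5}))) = Union(ProductSet({-10/3}, {9/22, 4/5}), ProductSet({-52, -10/3}, {-8/9, -7/30}))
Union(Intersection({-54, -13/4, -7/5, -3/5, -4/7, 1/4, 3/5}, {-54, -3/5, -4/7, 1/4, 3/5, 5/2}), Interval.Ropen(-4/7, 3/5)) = Union({-54, -3/5}, Interval(-4/7, 3/5))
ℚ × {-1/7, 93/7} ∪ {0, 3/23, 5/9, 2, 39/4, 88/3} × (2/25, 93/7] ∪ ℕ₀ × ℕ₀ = (ℕ₀ × ℕ₀) ∪ (ℚ × {-1/7, 93/7}) ∪ ({0, 3/23, 5/9, 2, 39/4, 88/3} × (2/25, 93/7])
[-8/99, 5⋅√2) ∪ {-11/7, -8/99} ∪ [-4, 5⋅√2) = [-4, 5⋅√2)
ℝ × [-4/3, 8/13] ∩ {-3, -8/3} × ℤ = {-3, -8/3} × {-1, 0}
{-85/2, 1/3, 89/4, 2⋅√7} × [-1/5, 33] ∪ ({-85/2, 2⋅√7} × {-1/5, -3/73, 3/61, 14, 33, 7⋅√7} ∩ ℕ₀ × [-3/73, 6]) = {-85/2, 1/3, 89/4, 2⋅√7} × [-1/5, 33]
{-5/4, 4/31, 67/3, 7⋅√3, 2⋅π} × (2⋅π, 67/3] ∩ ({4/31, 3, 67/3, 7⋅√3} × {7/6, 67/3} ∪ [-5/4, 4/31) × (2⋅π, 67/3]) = ({-5/4} × (2⋅π, 67/3]) ∪ ({4/31, 67/3, 7⋅√3} × {67/3})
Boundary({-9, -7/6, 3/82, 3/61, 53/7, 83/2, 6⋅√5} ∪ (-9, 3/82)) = {-9, 3/82, 3/61, 53/7, 83/2, 6⋅√5}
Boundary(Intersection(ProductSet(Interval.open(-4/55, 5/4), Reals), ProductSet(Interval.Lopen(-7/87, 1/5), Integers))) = ProductSet(Interval(-4/55, 1/5), Integers)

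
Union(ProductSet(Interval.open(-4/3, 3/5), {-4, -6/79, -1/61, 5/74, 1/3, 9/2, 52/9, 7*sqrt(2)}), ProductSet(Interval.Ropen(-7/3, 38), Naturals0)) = Union(ProductSet(Interval.Ropen(-7/3, 38), Naturals0), ProductSet(Interval.open(-4/3, 3/5), {-4, -6/79, -1/61, 5/74, 1/3, 9/2, 52/9, 7*sqrt(2)}))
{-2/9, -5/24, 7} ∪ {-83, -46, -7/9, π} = {-83, -46, -7/9, -2/9, -5/24, 7, π}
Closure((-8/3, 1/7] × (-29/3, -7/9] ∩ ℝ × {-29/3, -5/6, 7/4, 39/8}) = [-8/3, 1/7] × {-5/6}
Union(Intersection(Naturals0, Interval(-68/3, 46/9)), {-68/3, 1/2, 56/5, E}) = Union({-68/3, 1/2, 56/5, E}, Range(0, 6, 1))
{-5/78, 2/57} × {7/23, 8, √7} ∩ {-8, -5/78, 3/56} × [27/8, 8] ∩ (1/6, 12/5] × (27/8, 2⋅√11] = ∅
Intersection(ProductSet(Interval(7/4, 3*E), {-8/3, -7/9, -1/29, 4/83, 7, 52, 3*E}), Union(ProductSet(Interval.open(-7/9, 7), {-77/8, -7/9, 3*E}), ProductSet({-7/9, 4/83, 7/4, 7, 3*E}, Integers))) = Union(ProductSet({7/4, 7, 3*E}, {7, 52}), ProductSet(Interval.Ropen(7/4, 7), {-7/9, 3*E}))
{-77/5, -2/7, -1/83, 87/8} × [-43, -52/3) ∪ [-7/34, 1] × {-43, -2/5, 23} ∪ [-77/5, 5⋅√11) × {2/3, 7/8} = ([-7/34, 1] × {-43, -2/5, 23}) ∪ ({-77/5, -2/7, -1/83, 87/8} × [-43, -52/3)) ∪ ([-77/5, 5⋅√11) × {2/3, 7/8})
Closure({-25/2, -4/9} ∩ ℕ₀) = ∅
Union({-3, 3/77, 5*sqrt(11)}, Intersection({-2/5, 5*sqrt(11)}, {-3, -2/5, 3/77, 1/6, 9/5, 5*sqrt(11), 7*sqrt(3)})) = {-3, -2/5, 3/77, 5*sqrt(11)}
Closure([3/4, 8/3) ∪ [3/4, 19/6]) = [3/4, 19/6]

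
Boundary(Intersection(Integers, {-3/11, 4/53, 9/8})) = EmptySet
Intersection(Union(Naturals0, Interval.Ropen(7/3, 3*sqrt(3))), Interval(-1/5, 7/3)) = Union({7/3}, Range(0, 3, 1))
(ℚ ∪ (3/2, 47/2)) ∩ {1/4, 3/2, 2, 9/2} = {1/4, 3/2, 2, 9/2}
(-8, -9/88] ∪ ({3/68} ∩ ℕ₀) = (-8, -9/88]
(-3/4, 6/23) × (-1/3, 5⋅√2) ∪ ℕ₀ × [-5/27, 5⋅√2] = (ℕ₀ × [-5/27, 5⋅√2]) ∪ ((-3/4, 6/23) × (-1/3, 5⋅√2))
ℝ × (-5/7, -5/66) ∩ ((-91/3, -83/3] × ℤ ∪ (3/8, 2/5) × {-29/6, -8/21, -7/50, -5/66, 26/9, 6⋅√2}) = (3/8, 2/5) × {-8/21, -7/50}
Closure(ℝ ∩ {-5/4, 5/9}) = {-5/4, 5/9}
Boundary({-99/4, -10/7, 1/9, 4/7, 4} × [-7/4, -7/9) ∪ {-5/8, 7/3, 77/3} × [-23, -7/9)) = ({-5/8, 7/3, 77/3} × [-23, -7/9]) ∪ ({-99/4, -10/7, 1/9, 4/7, 4} × [-7/4, -7/9])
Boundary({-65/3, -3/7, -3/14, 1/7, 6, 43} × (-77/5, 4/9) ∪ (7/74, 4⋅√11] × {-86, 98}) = ({-65/3, -3/7, -3/14, 1/7, 6, 43} × [-77/5, 4/9]) ∪ ([7/74, 4⋅√11] × {-86, 98})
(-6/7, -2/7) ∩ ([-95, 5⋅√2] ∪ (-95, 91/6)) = (-6/7, -2/7)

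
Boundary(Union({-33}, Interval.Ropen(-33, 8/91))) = {-33, 8/91}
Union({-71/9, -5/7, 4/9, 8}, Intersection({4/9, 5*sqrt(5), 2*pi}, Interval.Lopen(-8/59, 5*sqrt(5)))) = {-71/9, -5/7, 4/9, 8, 5*sqrt(5), 2*pi}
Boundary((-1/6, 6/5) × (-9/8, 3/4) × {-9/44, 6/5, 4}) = (({-1/6, 6/5} × [-9/8, 3/4]) ∪ ([-1/6, 6/5] × {-9/8, 3/4}) ∪ ((-1/6, 6/5) × (-9/8, 3/4))) × {-9/44, 6/5, 4}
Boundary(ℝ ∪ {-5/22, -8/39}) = ∅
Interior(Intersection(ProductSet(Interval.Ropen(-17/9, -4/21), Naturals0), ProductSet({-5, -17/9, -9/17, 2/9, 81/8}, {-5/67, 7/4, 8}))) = EmptySet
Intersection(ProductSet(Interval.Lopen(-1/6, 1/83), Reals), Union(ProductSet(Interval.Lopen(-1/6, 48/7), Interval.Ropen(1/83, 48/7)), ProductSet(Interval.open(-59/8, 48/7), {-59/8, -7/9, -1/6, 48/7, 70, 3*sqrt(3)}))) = ProductSet(Interval.Lopen(-1/6, 1/83), Union({-59/8, -7/9, -1/6, 70}, Interval(1/83, 48/7)))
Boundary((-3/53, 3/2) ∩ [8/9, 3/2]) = {8/9, 3/2}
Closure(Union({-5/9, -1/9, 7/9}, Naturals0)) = Union({-5/9, -1/9, 7/9}, Naturals0)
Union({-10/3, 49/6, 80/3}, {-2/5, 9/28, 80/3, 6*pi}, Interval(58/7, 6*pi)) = Union({-10/3, -2/5, 9/28, 49/6, 80/3}, Interval(58/7, 6*pi))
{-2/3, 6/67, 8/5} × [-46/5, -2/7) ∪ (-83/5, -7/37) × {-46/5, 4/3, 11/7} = ({-2/3, 6/67, 8/5} × [-46/5, -2/7)) ∪ ((-83/5, -7/37) × {-46/5, 4/3, 11/7})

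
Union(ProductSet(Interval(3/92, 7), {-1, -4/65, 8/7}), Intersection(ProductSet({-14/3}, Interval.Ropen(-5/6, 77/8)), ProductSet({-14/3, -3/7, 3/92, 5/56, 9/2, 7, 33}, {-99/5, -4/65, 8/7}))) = Union(ProductSet({-14/3}, {-4/65, 8/7}), ProductSet(Interval(3/92, 7), {-1, -4/65, 8/7}))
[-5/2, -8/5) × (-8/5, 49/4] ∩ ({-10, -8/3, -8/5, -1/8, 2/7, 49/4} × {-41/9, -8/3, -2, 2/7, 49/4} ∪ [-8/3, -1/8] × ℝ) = [-5/2, -8/5) × (-8/5, 49/4]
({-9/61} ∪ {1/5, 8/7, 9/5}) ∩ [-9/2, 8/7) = {-9/61, 1/5}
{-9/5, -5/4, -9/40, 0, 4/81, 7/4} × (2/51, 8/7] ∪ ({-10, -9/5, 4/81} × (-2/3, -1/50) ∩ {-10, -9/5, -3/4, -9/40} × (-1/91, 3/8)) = {-9/5, -5/4, -9/40, 0, 4/81, 7/4} × (2/51, 8/7]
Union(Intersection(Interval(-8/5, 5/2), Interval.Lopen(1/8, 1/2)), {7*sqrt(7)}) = Union({7*sqrt(7)}, Interval.Lopen(1/8, 1/2))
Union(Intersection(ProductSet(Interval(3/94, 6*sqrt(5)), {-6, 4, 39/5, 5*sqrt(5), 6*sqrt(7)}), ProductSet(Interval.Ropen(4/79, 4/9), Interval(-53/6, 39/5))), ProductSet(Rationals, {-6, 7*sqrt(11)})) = Union(ProductSet(Interval.Ropen(4/79, 4/9), {-6, 4, 39/5}), ProductSet(Rationals, {-6, 7*sqrt(11)}))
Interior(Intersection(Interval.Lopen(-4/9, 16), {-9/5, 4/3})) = EmptySet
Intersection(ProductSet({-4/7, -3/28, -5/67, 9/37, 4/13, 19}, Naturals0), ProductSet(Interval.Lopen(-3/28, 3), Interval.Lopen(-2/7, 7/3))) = ProductSet({-5/67, 9/37, 4/13}, Range(0, 3, 1))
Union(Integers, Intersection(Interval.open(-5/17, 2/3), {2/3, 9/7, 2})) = Integers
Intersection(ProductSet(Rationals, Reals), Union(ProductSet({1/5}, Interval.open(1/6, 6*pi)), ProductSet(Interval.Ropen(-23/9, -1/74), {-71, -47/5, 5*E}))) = Union(ProductSet({1/5}, Interval.open(1/6, 6*pi)), ProductSet(Intersection(Interval.Ropen(-23/9, -1/74), Rationals), {-71, -47/5, 5*E}))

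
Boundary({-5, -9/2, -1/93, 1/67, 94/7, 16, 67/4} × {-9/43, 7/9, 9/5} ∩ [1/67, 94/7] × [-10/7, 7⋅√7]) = {1/67, 94/7} × {-9/43, 7/9, 9/5}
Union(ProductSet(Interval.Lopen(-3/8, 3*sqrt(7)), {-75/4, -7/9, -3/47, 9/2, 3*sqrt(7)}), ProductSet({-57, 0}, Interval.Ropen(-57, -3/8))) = Union(ProductSet({-57, 0}, Interval.Ropen(-57, -3/8)), ProductSet(Interval.Lopen(-3/8, 3*sqrt(7)), {-75/4, -7/9, -3/47, 9/2, 3*sqrt(7)}))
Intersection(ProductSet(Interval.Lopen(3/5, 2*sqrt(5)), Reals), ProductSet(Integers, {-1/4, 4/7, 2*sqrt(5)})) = ProductSet(Range(1, 5, 1), {-1/4, 4/7, 2*sqrt(5)})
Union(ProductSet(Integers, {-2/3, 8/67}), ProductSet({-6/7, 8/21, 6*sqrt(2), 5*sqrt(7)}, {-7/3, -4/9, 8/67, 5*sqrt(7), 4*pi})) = Union(ProductSet({-6/7, 8/21, 6*sqrt(2), 5*sqrt(7)}, {-7/3, -4/9, 8/67, 5*sqrt(7), 4*pi}), ProductSet(Integers, {-2/3, 8/67}))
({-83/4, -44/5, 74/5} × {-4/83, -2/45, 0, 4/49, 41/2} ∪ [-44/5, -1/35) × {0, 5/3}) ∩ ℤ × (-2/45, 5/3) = {-8, -7, …, -1} × {0}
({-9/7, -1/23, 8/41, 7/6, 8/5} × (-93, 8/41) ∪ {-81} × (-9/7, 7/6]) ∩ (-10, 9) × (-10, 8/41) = {-9/7, -1/23, 8/41, 7/6, 8/5} × (-10, 8/41)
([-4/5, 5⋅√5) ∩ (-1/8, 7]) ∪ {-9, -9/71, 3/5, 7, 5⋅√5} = {-9, -9/71, 5⋅√5} ∪ (-1/8, 7]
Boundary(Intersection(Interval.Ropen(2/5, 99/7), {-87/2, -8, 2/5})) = {2/5}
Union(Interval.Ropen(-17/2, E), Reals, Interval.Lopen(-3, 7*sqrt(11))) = Interval(-oo, oo)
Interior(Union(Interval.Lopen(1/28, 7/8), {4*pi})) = Interval.open(1/28, 7/8)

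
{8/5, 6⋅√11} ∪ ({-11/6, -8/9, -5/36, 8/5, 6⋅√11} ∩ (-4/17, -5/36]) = {-5/36, 8/5, 6⋅√11}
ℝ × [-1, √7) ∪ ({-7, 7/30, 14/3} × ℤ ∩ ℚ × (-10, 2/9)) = ({-7, 7/30, 14/3} × {-9, -8, …, 0}) ∪ (ℝ × [-1, √7))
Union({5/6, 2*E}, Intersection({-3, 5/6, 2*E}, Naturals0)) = {5/6, 2*E}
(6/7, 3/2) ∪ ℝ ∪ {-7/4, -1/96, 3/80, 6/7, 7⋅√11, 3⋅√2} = (-∞, ∞)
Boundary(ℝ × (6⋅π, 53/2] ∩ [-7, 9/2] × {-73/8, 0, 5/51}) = ∅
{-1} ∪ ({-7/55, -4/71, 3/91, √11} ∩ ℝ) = {-1, -7/55, -4/71, 3/91, √11}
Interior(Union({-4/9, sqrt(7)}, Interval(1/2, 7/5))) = Interval.open(1/2, 7/5)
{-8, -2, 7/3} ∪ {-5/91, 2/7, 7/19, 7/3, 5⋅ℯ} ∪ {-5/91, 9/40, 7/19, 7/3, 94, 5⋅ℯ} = {-8, -2, -5/91, 9/40, 2/7, 7/19, 7/3, 94, 5⋅ℯ}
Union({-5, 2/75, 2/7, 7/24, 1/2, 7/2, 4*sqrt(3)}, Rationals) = Union({4*sqrt(3)}, Rationals)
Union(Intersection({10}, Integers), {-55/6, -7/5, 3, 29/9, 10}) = {-55/6, -7/5, 3, 29/9, 10}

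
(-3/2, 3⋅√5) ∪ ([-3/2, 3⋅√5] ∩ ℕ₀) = (-3/2, 3⋅√5) ∪ {0, 1, …, 6}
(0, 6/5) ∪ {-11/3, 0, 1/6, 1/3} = {-11/3} ∪ [0, 6/5)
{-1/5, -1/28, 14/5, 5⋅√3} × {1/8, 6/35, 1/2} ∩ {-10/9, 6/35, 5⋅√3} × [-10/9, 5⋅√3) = {5⋅√3} × {1/8, 6/35, 1/2}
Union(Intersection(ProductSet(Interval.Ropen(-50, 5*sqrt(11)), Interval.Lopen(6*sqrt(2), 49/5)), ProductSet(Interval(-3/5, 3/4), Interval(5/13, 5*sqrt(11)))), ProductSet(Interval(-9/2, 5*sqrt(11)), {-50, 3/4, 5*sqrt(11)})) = Union(ProductSet(Interval(-9/2, 5*sqrt(11)), {-50, 3/4, 5*sqrt(11)}), ProductSet(Interval(-3/5, 3/4), Interval.Lopen(6*sqrt(2), 49/5)))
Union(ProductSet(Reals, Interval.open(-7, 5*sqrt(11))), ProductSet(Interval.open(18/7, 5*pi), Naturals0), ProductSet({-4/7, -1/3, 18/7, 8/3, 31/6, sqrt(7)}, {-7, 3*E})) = Union(ProductSet({-4/7, -1/3, 18/7, 8/3, 31/6, sqrt(7)}, {-7, 3*E}), ProductSet(Interval.open(18/7, 5*pi), Naturals0), ProductSet(Reals, Interval.open(-7, 5*sqrt(11))))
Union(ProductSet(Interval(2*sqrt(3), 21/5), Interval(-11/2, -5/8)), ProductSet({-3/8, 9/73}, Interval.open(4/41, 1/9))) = Union(ProductSet({-3/8, 9/73}, Interval.open(4/41, 1/9)), ProductSet(Interval(2*sqrt(3), 21/5), Interval(-11/2, -5/8)))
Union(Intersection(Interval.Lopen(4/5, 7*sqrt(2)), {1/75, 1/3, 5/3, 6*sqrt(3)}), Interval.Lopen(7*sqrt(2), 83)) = Union({5/3}, Interval.Lopen(7*sqrt(2), 83))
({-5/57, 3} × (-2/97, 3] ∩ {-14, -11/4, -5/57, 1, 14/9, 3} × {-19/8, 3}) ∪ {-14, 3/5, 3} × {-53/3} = ({-5/57, 3} × {3}) ∪ ({-14, 3/5, 3} × {-53/3})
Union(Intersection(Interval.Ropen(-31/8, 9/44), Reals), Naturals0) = Union(Interval.Ropen(-31/8, 9/44), Naturals0)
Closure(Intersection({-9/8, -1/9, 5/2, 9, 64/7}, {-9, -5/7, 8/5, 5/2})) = {5/2}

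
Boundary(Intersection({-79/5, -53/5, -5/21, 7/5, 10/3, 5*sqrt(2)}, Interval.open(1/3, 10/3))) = {7/5}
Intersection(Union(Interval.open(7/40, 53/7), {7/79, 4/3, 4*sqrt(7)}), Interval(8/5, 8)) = Interval.Ropen(8/5, 53/7)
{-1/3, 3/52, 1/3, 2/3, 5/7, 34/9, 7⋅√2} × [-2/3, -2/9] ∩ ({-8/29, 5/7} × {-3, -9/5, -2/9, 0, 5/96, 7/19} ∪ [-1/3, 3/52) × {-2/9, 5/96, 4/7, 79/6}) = {-1/3, 5/7} × {-2/9}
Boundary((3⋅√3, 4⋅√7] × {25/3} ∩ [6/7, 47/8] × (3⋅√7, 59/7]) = [3⋅√3, 47/8] × {25/3}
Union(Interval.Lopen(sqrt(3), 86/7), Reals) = Interval(-oo, oo)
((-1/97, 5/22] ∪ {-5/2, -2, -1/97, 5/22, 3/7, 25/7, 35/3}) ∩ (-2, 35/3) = [-1/97, 5/22] ∪ {3/7, 25/7}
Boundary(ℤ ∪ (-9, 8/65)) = {8/65} ∪ (ℤ \ (-9, 8/65))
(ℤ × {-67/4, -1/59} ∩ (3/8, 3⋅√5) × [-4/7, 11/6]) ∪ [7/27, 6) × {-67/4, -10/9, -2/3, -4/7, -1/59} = ({1, 2, …, 6} × {-1/59}) ∪ ([7/27, 6) × {-67/4, -10/9, -2/3, -4/7, -1/59})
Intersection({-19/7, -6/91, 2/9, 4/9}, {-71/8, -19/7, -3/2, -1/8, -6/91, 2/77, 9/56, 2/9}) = {-19/7, -6/91, 2/9}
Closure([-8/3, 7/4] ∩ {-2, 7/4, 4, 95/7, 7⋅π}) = {-2, 7/4}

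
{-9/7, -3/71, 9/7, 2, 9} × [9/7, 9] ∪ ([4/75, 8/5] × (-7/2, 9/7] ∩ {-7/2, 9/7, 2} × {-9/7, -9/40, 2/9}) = ({9/7} × {-9/7, -9/40, 2/9}) ∪ ({-9/7, -3/71, 9/7, 2, 9} × [9/7, 9])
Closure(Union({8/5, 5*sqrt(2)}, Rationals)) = Reals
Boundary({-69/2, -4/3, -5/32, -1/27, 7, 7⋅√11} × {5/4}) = {-69/2, -4/3, -5/32, -1/27, 7, 7⋅√11} × {5/4}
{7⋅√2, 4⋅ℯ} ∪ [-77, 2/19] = [-77, 2/19] ∪ {7⋅√2, 4⋅ℯ}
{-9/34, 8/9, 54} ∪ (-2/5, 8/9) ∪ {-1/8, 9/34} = (-2/5, 8/9] ∪ {54}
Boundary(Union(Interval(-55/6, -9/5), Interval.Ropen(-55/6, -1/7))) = {-55/6, -1/7}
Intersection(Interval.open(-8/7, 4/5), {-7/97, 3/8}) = {-7/97, 3/8}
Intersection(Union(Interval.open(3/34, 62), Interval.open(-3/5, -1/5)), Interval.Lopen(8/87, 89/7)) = Interval.Lopen(8/87, 89/7)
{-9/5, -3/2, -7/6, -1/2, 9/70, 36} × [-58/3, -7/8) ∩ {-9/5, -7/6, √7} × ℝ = {-9/5, -7/6} × [-58/3, -7/8)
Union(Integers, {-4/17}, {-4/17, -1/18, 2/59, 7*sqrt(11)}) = Union({-4/17, -1/18, 2/59, 7*sqrt(11)}, Integers)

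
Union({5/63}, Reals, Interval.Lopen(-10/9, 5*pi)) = Interval(-oo, oo)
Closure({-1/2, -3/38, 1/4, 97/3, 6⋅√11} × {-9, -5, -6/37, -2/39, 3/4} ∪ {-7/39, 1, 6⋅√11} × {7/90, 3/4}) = ({-7/39, 1, 6⋅√11} × {7/90, 3/4}) ∪ ({-1/2, -3/38, 1/4, 97/3, 6⋅√11} × {-9, -5, -6/37, -2/39, 3/4})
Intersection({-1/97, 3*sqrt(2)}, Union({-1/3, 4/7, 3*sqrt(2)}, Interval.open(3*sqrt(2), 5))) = {3*sqrt(2)}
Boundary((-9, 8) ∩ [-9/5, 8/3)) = {-9/5, 8/3}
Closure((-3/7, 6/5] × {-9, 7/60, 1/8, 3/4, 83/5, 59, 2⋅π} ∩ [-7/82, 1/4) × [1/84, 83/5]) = [-7/82, 1/4] × {7/60, 1/8, 3/4, 83/5, 2⋅π}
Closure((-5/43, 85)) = [-5/43, 85]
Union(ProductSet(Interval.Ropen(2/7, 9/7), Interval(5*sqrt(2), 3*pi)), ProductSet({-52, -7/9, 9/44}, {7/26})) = Union(ProductSet({-52, -7/9, 9/44}, {7/26}), ProductSet(Interval.Ropen(2/7, 9/7), Interval(5*sqrt(2), 3*pi)))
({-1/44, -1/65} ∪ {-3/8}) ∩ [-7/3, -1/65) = {-3/8, -1/44}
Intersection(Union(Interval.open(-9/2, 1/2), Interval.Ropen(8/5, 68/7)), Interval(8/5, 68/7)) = Interval.Ropen(8/5, 68/7)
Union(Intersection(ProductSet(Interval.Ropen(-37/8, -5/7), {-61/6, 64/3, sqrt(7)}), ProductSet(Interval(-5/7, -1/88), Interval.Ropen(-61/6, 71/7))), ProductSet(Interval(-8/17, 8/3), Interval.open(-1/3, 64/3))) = ProductSet(Interval(-8/17, 8/3), Interval.open(-1/3, 64/3))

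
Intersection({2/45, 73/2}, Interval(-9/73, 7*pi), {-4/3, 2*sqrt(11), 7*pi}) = EmptySet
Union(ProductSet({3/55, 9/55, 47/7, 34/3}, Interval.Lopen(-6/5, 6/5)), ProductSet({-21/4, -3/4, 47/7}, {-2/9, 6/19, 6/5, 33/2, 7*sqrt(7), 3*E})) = Union(ProductSet({-21/4, -3/4, 47/7}, {-2/9, 6/19, 6/5, 33/2, 7*sqrt(7), 3*E}), ProductSet({3/55, 9/55, 47/7, 34/3}, Interval.Lopen(-6/5, 6/5)))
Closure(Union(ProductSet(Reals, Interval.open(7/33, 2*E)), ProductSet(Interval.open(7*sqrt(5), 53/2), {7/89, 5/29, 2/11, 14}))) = Union(ProductSet(Interval(7*sqrt(5), 53/2), {7/89, 5/29, 2/11, 14}), ProductSet(Reals, Interval(7/33, 2*E)))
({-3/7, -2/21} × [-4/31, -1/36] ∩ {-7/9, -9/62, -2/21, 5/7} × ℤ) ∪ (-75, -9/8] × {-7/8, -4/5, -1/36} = (-75, -9/8] × {-7/8, -4/5, -1/36}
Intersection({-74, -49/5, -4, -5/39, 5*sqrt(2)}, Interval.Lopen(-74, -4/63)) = {-49/5, -4, -5/39}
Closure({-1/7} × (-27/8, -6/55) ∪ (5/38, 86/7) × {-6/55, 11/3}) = ({-1/7} × [-27/8, -6/55]) ∪ ([5/38, 86/7] × {-6/55, 11/3})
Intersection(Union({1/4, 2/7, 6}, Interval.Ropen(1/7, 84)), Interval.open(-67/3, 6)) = Interval.Ropen(1/7, 6)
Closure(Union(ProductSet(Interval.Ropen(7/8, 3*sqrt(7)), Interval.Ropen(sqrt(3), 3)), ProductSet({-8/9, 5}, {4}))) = Union(ProductSet({-8/9, 5}, {4}), ProductSet({7/8, 3*sqrt(7)}, Interval(sqrt(3), 3)), ProductSet(Interval(7/8, 3*sqrt(7)), {3, sqrt(3)}), ProductSet(Interval.Ropen(7/8, 3*sqrt(7)), Interval.Ropen(sqrt(3), 3)))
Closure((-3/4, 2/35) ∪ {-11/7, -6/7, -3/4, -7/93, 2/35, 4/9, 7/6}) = {-11/7, -6/7, 4/9, 7/6} ∪ [-3/4, 2/35]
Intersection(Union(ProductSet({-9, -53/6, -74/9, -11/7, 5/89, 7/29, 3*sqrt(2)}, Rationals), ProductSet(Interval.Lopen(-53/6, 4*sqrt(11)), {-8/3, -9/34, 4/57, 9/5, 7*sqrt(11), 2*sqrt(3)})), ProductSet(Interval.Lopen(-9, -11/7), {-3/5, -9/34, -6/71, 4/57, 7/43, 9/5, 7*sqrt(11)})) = Union(ProductSet({-53/6, -74/9, -11/7}, {-3/5, -9/34, -6/71, 4/57, 7/43, 9/5}), ProductSet(Interval.Lopen(-53/6, -11/7), {-9/34, 4/57, 9/5, 7*sqrt(11)}))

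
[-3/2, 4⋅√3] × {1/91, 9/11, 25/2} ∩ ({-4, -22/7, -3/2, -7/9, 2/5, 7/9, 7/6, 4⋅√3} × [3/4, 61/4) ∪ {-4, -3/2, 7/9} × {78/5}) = {-3/2, -7/9, 2/5, 7/9, 7/6, 4⋅√3} × {9/11, 25/2}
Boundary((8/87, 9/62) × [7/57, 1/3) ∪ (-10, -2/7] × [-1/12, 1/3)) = ({-10, -2/7} × [-1/12, 1/3]) ∪ ({8/87, 9/62} × [7/57, 1/3]) ∪ ([-10, -2/7] × {-1/12, 1/3}) ∪ ([8/87, 9/62] × {7/57, 1/3})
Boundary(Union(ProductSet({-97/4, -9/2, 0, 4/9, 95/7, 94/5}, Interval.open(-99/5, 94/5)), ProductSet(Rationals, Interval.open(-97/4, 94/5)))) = ProductSet(Reals, Interval(-97/4, 94/5))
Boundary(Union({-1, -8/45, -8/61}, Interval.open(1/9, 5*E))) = {-1, -8/45, -8/61, 1/9, 5*E}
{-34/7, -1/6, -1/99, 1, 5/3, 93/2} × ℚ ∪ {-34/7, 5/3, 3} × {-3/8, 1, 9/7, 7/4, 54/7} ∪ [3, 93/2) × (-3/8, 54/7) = ({-34/7, -1/6, -1/99, 1, 5/3, 93/2} × ℚ) ∪ ({-34/7, 5/3, 3} × {-3/8, 1, 9/7, 7/4, 54/7}) ∪ ([3, 93/2) × (-3/8, 54/7))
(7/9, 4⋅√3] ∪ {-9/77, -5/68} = {-9/77, -5/68} ∪ (7/9, 4⋅√3]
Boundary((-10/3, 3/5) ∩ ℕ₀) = {0}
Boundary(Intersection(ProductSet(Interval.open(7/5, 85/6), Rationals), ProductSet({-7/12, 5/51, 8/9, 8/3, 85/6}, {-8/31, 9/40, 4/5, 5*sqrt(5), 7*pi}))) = ProductSet({8/3}, {-8/31, 9/40, 4/5})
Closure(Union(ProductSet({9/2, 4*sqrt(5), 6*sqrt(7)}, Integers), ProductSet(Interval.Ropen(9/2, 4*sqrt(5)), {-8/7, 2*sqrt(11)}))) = Union(ProductSet({9/2, 4*sqrt(5), 6*sqrt(7)}, Integers), ProductSet(Interval(9/2, 4*sqrt(5)), {-8/7, 2*sqrt(11)}))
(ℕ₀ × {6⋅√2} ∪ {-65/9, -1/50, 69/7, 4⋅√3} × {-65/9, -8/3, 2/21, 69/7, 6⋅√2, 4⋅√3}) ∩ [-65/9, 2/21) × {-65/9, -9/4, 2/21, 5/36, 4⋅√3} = {-65/9, -1/50} × {-65/9, 2/21, 4⋅√3}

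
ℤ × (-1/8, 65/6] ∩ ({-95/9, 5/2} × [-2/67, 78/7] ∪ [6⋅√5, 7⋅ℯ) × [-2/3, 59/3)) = {14, 15, …, 19} × (-1/8, 65/6]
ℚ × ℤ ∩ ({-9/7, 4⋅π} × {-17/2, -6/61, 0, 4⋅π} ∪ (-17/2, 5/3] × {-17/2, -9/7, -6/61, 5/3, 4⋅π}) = {-9/7} × {0}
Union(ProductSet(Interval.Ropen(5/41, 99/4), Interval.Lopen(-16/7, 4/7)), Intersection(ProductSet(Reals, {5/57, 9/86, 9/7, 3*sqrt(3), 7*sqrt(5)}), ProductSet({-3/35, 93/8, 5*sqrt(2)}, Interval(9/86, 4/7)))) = Union(ProductSet({-3/35, 93/8, 5*sqrt(2)}, {9/86}), ProductSet(Interval.Ropen(5/41, 99/4), Interval.Lopen(-16/7, 4/7)))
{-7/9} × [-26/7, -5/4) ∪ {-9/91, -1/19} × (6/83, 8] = ({-7/9} × [-26/7, -5/4)) ∪ ({-9/91, -1/19} × (6/83, 8])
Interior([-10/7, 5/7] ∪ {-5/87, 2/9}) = (-10/7, 5/7)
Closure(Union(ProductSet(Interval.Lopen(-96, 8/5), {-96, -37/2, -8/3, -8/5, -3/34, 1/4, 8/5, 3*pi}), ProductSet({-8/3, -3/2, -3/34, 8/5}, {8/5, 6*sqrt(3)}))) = Union(ProductSet({-8/3, -3/2, -3/34, 8/5}, {8/5, 6*sqrt(3)}), ProductSet(Interval(-96, 8/5), {-96, -37/2, -8/3, -8/5, -3/34, 1/4, 8/5, 3*pi}))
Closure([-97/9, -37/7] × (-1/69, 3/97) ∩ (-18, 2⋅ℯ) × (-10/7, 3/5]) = [-97/9, -37/7] × [-1/69, 3/97]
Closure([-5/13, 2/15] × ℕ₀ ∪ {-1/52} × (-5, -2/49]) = ([-5/13, 2/15] × ℕ₀) ∪ ({-1/52} × [-5, -2/49])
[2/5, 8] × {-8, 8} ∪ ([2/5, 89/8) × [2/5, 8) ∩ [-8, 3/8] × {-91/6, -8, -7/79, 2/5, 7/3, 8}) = [2/5, 8] × {-8, 8}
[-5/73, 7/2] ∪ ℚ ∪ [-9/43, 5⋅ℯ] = ℚ ∪ [-9/43, 5⋅ℯ]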